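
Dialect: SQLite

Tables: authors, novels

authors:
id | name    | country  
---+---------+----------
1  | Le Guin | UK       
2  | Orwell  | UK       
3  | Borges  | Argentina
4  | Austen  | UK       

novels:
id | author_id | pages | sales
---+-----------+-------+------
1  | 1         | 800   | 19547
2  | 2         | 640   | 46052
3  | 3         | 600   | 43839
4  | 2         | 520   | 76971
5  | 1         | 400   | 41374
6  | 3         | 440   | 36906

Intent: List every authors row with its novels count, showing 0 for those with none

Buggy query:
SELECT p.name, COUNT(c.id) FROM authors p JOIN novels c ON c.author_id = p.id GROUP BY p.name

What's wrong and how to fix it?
Bug: An inner join excludes parents with zero children

Fix: Switch to LEFT JOIN to retain unmatched parent rows

Corrected query:
SELECT p.name, COUNT(c.id) FROM authors p LEFT JOIN novels c ON c.author_id = p.id GROUP BY p.name

Result:
name    | COUNT(c.id)
--------+------------
Austen  | 0          
Borges  | 2          
Le Guin | 2          
Orwell  | 2          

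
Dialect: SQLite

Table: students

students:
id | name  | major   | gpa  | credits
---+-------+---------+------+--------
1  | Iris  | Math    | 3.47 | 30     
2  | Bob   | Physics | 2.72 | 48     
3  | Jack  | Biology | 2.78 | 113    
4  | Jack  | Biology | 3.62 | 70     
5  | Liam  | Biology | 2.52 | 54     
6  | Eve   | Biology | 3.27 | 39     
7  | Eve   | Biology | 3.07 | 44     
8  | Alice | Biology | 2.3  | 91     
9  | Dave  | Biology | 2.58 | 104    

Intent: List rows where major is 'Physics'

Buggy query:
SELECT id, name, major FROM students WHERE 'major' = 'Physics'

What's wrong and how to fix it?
Bug: 'major' in single quotes is a string literal, not the column; the comparison is literal-vs-literal and never true

Fix: Remove the quotes around the column name (or use double quotes for an identifier)

Corrected query:
SELECT id, name, major FROM students WHERE major = 'Physics'

Result:
id | name | major  
---+------+--------
2  | Bob  | Physics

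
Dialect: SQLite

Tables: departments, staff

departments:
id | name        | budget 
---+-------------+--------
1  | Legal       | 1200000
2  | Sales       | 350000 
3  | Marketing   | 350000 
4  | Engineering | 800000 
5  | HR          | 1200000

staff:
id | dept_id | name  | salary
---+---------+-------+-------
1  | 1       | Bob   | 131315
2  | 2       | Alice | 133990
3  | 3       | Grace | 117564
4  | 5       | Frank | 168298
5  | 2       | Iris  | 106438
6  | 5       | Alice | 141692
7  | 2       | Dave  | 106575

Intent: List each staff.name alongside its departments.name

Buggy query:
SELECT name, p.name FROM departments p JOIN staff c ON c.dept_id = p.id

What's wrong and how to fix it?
Bug: 'name' exists in both joined tables, so the database can't tell which one is meant

Fix: Qualify the column with its table alias (c.name)

Corrected query:
SELECT c.name, p.name FROM departments p JOIN staff c ON c.dept_id = p.id

Result:
name  | name     
------+----------
Bob   | Legal    
Alice | Sales    
Grace | Marketing
Frank | HR       
Iris  | Sales    
Alice | HR       
Dave  | Sales    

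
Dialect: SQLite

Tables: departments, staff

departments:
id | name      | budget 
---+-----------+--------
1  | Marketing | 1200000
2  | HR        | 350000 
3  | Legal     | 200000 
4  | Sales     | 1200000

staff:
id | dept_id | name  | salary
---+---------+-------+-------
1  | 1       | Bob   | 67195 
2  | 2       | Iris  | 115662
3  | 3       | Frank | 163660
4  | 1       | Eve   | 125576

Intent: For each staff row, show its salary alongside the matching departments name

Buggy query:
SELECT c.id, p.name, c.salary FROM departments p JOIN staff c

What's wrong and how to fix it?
Bug: JOIN with no ON clause produces a cartesian product; every staff row pairs with every departments row

Fix: Add ON c.dept_id = p.id to the JOIN

Corrected query:
SELECT c.id, p.name, c.salary FROM departments p JOIN staff c ON c.dept_id = p.id

Result:
id | name      | salary
---+-----------+-------
1  | Marketing | 67195 
2  | HR        | 115662
3  | Legal     | 163660
4  | Marketing | 125576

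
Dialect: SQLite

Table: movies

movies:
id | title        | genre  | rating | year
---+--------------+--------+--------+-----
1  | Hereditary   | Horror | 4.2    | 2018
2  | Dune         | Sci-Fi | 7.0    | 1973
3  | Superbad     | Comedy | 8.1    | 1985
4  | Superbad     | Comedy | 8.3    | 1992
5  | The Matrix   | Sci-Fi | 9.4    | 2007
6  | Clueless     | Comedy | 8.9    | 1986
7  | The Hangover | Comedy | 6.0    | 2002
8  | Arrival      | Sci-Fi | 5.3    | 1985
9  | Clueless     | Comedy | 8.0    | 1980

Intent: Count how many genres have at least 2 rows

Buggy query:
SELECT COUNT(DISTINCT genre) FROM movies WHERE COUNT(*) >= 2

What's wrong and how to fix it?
Bug: COUNT(*) cannot appear in WHERE; the per-group count doesn't exist yet

Fix: Group first with HAVING COUNT(*) >= 2, then COUNT the resulting groups

Corrected query:
SELECT COUNT(*) FROM (SELECT genre FROM movies GROUP BY genre HAVING COUNT(*) >= 2)

Result:
COUNT(*)
--------
2       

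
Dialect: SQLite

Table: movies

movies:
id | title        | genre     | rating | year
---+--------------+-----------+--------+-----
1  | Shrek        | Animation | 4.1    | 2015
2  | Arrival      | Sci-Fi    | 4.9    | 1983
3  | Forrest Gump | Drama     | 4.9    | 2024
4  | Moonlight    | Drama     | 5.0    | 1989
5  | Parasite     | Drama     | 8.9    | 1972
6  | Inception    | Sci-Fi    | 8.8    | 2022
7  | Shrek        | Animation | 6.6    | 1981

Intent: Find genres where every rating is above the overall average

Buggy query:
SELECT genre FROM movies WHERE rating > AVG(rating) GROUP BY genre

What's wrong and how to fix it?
Bug: WHERE evaluates per row before aggregation, so AVG() is unavailable

Fix: Compute the overall average in a scalar subquery and compare each group's MIN against it in HAVING

Corrected query:
SELECT genre FROM movies GROUP BY genre HAVING MIN(rating) > (SELECT AVG(rating) FROM movies)

Result:
(no rows)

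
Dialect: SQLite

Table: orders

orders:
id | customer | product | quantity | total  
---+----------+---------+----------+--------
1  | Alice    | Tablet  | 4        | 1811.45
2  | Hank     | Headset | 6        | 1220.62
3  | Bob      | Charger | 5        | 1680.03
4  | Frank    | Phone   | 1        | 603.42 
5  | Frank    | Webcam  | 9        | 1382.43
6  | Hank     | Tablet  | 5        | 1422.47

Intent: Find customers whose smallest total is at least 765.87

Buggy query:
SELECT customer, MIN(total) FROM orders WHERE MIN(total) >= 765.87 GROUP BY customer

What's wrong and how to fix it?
Bug: Aggregates like MIN are computed per group after WHERE runs

Fix: Use HAVING for the per-group MIN condition

Corrected query:
SELECT customer, MIN(total) FROM orders GROUP BY customer HAVING MIN(total) >= 765.87

Result:
customer | MIN(total)
---------+-----------
Alice    | 1811.45   
Bob      | 1680.03   
Hank     | 1220.62   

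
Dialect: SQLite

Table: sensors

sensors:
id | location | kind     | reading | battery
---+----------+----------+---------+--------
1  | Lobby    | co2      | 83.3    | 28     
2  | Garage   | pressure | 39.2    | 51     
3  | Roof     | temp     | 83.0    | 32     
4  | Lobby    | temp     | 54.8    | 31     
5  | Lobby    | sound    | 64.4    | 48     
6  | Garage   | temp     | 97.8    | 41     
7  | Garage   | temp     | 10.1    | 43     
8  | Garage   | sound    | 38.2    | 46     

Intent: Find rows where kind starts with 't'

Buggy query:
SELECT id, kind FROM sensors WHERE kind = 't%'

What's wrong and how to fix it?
Bug: '=' compares the literal string including the % character; pattern matching needs LIKE

Fix: Replace '=' with LIKE so 't%' is treated as a pattern

Corrected query:
SELECT id, kind FROM sensors WHERE kind LIKE 't%'

Result:
id | kind
---+-----
3  | temp
4  | temp
6  | temp
7  | temp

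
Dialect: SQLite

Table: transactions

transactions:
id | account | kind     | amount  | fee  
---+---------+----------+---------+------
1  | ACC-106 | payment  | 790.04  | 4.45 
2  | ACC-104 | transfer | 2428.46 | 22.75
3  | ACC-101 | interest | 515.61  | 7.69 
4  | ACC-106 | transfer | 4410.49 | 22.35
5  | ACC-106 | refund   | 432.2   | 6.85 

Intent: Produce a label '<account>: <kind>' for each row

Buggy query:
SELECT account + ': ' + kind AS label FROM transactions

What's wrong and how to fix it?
Bug: SQLite uses || for string concatenation; + coerces text to numbers (yielding 0)

Fix: Use the || operator for string concatenation

Corrected query:
SELECT account || ': ' || kind AS label FROM transactions

Result:
label            
-----------------
ACC-106: payment 
ACC-104: transfer
ACC-101: interest
ACC-106: transfer
ACC-106: refund  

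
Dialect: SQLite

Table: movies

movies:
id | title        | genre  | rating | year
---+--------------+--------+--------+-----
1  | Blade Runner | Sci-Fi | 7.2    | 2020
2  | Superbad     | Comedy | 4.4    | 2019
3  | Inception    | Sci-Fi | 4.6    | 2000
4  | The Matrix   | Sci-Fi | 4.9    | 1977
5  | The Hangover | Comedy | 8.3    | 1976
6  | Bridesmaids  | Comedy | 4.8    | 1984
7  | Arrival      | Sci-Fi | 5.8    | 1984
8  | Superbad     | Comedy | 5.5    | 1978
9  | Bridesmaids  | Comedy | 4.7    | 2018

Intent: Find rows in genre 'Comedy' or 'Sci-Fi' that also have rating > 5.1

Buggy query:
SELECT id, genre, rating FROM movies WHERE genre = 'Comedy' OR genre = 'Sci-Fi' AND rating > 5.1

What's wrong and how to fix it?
Bug: AND binds tighter than OR, so this parses as genre = 'Comedy' OR (genre = 'Sci-Fi' AND rating > 5.1)

Fix: Add parentheses around the OR so the AND applies to both alternatives

Corrected query:
SELECT id, genre, rating FROM movies WHERE (genre = 'Comedy' OR genre = 'Sci-Fi') AND rating > 5.1

Result:
id | genre  | rating
---+--------+-------
1  | Sci-Fi | 7.2   
5  | Comedy | 8.3   
7  | Sci-Fi | 5.8   
8  | Comedy | 5.5   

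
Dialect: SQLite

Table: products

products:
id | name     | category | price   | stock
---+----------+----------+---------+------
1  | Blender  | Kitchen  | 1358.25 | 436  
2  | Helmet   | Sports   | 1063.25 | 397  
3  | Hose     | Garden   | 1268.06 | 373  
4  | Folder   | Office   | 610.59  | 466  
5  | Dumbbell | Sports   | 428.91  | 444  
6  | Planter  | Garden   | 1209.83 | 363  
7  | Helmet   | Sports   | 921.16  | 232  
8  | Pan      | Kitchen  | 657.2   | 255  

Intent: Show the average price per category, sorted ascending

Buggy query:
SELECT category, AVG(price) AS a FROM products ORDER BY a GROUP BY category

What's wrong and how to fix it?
Bug: GROUP BY must precede ORDER BY

Fix: Reorder: SELECT … FROM … GROUP BY … ORDER BY …

Corrected query:
SELECT category, AVG(price) AS a FROM products GROUP BY category ORDER BY a

Result:
category | a       
---------+---------
Office   | 610.59  
Sports   | 804.44  
Kitchen  | 1007.725
Garden   | 1238.945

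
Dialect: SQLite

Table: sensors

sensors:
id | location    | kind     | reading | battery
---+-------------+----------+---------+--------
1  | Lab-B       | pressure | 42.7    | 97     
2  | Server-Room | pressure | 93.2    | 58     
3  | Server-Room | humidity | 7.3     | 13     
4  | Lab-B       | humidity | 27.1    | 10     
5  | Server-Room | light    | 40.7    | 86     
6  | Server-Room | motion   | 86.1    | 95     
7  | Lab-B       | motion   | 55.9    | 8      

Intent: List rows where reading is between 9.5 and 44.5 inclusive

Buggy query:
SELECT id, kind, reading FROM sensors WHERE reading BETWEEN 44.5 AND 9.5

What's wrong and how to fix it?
Bug: BETWEEN expects the lower bound first; with 44.5 AND 9.5 the range is empty

Fix: Swap the bounds so the smaller value comes first

Corrected query:
SELECT id, kind, reading FROM sensors WHERE reading BETWEEN 9.5 AND 44.5

Result:
id | kind     | reading
---+----------+--------
1  | pressure | 42.7   
4  | humidity | 27.1   
5  | light    | 40.7   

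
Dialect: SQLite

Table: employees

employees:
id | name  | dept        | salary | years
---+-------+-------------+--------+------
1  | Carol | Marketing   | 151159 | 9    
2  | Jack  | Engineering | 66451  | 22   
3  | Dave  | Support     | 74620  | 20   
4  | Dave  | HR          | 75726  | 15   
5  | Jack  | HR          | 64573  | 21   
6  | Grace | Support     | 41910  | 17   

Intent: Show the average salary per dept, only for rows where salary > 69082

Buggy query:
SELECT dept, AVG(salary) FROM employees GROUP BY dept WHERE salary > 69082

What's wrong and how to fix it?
Bug: WHERE cannot follow GROUP BY

Fix: Place WHERE between FROM and GROUP BY

Corrected query:
SELECT dept, AVG(salary) FROM employees WHERE salary > 69082 GROUP BY dept

Result:
dept      | AVG(salary)
----------+------------
HR        | 75726      
Marketing | 151159     
Support   | 74620      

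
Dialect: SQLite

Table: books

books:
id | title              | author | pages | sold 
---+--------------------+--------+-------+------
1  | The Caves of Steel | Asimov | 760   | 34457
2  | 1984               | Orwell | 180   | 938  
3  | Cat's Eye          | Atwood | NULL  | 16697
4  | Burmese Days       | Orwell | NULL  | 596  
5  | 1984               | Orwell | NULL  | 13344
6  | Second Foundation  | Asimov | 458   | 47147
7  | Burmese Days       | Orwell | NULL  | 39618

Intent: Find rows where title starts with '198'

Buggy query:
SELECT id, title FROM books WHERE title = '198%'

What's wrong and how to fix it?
Bug: Wildcards only work with LIKE; '=' treats '%' as a literal character

Fix: Use LIKE for wildcard pattern matching

Corrected query:
SELECT id, title FROM books WHERE title LIKE '198%'

Result:
id | title
---+------
2  | 1984 
5  | 1984 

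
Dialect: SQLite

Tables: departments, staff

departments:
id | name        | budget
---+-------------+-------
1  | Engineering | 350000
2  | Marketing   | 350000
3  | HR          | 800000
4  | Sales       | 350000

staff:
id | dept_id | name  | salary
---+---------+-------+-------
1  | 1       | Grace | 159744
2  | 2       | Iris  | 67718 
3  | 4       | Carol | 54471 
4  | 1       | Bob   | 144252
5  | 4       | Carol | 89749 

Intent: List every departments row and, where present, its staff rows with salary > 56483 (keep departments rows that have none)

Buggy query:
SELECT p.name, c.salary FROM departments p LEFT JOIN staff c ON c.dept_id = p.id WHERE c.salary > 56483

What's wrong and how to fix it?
Bug: Filtering c.salary in WHERE discards the NULL rows produced by LEFT JOIN, turning it into an inner join

Fix: Move the right-table condition into the ON clause so unmatched parents are kept

Corrected query:
SELECT p.name, c.salary FROM departments p LEFT JOIN staff c ON c.dept_id = p.id AND c.salary > 56483

Result:
name        | salary
------------+-------
Engineering | 144252
Engineering | 159744
Marketing   | 67718 
HR          | NULL  
Sales       | 89749 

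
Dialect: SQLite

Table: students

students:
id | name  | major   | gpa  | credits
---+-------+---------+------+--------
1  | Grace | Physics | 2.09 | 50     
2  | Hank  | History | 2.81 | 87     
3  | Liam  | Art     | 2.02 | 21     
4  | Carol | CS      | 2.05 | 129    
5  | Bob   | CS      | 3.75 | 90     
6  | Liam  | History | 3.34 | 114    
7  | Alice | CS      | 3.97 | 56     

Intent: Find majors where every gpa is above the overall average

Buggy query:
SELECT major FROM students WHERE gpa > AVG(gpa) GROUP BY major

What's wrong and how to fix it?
Bug: AVG() is an aggregate; it can't sit directly in WHERE

Fix: Compute the overall average in a scalar subquery and compare each group's MIN against it in HAVING

Corrected query:
SELECT major FROM students GROUP BY major HAVING MIN(gpa) > (SELECT AVG(gpa) FROM students)

Result:
(no rows)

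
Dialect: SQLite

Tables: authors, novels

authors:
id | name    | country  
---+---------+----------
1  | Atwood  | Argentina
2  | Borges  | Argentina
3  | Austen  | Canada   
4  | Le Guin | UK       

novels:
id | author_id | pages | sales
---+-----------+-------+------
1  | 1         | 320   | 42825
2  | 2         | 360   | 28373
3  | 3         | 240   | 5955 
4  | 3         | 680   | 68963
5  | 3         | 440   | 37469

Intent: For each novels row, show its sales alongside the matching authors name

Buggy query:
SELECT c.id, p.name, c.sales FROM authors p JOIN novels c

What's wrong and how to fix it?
Bug: JOIN with no ON clause produces a cartesian product; every novels row pairs with every authors row

Fix: Specify the join condition linking the foreign key to the parent id

Corrected query:
SELECT c.id, p.name, c.sales FROM authors p JOIN novels c ON c.author_id = p.id

Result:
id | name   | sales
---+--------+------
1  | Atwood | 42825
2  | Borges | 28373
3  | Austen | 5955 
4  | Austen | 68963
5  | Austen | 37469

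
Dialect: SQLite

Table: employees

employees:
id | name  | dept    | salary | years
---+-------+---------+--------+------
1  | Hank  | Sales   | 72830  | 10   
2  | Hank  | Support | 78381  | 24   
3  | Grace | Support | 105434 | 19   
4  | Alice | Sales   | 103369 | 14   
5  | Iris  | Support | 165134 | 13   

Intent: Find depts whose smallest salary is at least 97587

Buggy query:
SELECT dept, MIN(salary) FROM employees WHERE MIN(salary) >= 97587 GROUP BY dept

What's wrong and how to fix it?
Bug: MIN() in WHERE is a misuse of aggregate

Fix: Use HAVING for the per-group MIN condition

Corrected query:
SELECT dept, MIN(salary) FROM employees GROUP BY dept HAVING MIN(salary) >= 97587

Result:
(no rows)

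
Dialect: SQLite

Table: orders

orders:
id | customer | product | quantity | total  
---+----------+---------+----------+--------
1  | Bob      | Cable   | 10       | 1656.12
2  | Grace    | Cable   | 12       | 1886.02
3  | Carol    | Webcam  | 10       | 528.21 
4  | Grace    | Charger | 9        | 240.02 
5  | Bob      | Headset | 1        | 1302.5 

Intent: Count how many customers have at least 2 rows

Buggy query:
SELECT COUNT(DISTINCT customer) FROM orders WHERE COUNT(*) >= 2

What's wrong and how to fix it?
Bug: WHERE filters individual rows, not groups, so a group-level COUNT is invalid there

Fix: Use a subquery that GROUPs and filters with HAVING, then count its rows

Corrected query:
SELECT COUNT(*) FROM (SELECT customer FROM orders GROUP BY customer HAVING COUNT(*) >= 2)

Result:
COUNT(*)
--------
2       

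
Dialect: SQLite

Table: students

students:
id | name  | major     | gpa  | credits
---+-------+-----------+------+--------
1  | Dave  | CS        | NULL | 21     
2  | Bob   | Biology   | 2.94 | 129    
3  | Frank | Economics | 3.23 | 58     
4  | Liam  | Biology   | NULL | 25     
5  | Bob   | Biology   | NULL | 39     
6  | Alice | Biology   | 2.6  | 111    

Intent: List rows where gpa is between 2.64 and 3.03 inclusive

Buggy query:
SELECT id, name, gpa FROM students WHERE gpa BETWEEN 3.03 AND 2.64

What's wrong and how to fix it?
Bug: The bounds are reversed; BETWEEN a AND b requires a <= b to match anything

Fix: Swap the bounds so the smaller value comes first

Corrected query:
SELECT id, name, gpa FROM students WHERE gpa BETWEEN 2.64 AND 3.03

Result:
id | name | gpa 
---+------+-----
2  | Bob  | 2.94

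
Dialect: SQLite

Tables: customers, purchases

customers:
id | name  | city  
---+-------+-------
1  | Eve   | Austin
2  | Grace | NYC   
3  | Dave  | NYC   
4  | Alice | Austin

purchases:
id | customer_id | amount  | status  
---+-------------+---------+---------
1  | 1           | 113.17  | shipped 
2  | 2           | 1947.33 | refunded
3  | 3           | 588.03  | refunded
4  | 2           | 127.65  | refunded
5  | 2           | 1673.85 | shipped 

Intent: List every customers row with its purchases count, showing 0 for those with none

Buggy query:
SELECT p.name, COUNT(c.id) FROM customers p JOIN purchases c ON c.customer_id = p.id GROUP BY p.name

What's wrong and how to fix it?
Bug: An inner join excludes parents with zero children

Fix: Switch to LEFT JOIN to retain unmatched parent rows

Corrected query:
SELECT p.name, COUNT(c.id) FROM customers p LEFT JOIN purchases c ON c.customer_id = p.id GROUP BY p.name

Result:
name  | COUNT(c.id)
------+------------
Alice | 0          
Dave  | 1          
Eve   | 1          
Grace | 3          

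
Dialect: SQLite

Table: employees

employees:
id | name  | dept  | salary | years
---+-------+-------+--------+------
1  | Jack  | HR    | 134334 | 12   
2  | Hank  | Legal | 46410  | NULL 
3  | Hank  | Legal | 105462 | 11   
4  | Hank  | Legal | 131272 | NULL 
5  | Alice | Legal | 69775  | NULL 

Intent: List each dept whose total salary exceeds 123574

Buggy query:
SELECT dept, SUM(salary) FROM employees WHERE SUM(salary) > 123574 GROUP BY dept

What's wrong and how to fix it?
Bug: SUM(salary) is an aggregate, but WHERE filters rows before aggregation

Fix: Move the aggregate condition to a HAVING clause

Corrected query:
SELECT dept, SUM(salary) FROM employees GROUP BY dept HAVING SUM(salary) > 123574

Result:
dept  | SUM(salary)
------+------------
HR    | 134334     
Legal | 352919     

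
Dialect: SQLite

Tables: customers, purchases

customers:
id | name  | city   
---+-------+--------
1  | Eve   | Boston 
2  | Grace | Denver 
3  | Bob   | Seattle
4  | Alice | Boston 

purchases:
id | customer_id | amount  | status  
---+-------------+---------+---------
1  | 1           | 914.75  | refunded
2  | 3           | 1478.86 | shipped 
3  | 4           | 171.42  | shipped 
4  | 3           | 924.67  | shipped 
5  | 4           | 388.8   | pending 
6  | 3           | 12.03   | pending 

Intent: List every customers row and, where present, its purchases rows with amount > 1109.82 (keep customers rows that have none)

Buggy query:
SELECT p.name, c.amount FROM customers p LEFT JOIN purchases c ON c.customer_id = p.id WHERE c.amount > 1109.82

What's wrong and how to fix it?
Bug: A WHERE condition on the right-hand table after LEFT JOIN drops unmatched parents

Fix: Move the right-table condition into the ON clause so unmatched parents are kept

Corrected query:
SELECT p.name, c.amount FROM customers p LEFT JOIN purchases c ON c.customer_id = p.id AND c.amount > 1109.82

Result:
name  | amount 
------+--------
Eve   | NULL   
Grace | NULL   
Bob   | 1478.86
Alice | NULL   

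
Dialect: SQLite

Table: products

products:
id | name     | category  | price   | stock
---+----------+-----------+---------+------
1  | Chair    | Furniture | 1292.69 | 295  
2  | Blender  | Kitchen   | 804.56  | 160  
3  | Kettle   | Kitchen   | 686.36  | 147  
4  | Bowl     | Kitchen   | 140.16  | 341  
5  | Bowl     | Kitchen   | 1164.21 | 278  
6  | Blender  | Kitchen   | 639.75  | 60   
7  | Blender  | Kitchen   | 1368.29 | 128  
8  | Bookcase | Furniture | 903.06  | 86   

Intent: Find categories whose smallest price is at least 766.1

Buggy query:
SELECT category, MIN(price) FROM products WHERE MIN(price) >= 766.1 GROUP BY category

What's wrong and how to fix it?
Bug: Aggregates like MIN are computed per group after WHERE runs

Fix: Use HAVING for the per-group MIN condition

Corrected query:
SELECT category, MIN(price) FROM products GROUP BY category HAVING MIN(price) >= 766.1

Result:
category  | MIN(price)
----------+-----------
Furniture | 903.06    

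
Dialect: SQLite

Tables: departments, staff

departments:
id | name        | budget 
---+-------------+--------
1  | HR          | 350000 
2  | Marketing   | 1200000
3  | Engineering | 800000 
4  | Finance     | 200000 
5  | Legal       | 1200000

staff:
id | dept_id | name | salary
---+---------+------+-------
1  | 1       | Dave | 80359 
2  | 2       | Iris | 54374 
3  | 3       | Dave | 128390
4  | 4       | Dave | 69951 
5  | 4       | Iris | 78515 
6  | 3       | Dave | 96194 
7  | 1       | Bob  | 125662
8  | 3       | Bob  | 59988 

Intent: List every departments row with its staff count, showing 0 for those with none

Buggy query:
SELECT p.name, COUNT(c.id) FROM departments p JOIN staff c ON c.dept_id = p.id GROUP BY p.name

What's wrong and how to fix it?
Bug: An inner join excludes parents with zero children

Fix: Switch to LEFT JOIN to retain unmatched parent rows

Corrected query:
SELECT p.name, COUNT(c.id) FROM departments p LEFT JOIN staff c ON c.dept_id = p.id GROUP BY p.name

Result:
name        | COUNT(c.id)
------------+------------
Engineering | 3          
Finance     | 2          
HR          | 2          
Legal       | 0          
Marketing   | 1          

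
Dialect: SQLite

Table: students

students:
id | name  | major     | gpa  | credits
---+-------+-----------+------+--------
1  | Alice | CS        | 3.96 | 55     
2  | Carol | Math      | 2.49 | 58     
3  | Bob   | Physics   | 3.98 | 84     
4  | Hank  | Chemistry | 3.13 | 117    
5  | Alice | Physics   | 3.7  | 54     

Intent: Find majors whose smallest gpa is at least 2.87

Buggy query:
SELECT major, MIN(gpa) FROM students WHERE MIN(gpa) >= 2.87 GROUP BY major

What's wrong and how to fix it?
Bug: MIN() in WHERE is a misuse of aggregate

Fix: Use HAVING for the per-group MIN condition

Corrected query:
SELECT major, MIN(gpa) FROM students GROUP BY major HAVING MIN(gpa) >= 2.87

Result:
major     | MIN(gpa)
----------+---------
CS        | 3.96    
Chemistry | 3.13    
Physics   | 3.7     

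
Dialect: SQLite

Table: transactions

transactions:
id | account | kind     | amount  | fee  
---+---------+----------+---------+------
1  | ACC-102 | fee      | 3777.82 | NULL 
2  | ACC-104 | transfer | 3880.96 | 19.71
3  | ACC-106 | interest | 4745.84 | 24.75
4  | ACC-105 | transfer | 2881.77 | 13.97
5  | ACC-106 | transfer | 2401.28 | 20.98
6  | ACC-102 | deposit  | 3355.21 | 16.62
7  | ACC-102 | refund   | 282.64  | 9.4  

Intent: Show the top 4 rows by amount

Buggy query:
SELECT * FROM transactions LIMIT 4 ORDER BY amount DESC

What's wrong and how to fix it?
Bug: ORDER BY cannot follow LIMIT; LIMIT is the final clause

Fix: Sort with ORDER BY, then apply LIMIT

Corrected query:
SELECT * FROM transactions ORDER BY amount DESC LIMIT 4

Result:
id | account | kind     | amount  | fee  
---+---------+----------+---------+------
3  | ACC-106 | interest | 4745.84 | 24.75
2  | ACC-104 | transfer | 3880.96 | 19.71
1  | ACC-102 | fee      | 3777.82 | NULL 
6  | ACC-102 | deposit  | 3355.21 | 16.62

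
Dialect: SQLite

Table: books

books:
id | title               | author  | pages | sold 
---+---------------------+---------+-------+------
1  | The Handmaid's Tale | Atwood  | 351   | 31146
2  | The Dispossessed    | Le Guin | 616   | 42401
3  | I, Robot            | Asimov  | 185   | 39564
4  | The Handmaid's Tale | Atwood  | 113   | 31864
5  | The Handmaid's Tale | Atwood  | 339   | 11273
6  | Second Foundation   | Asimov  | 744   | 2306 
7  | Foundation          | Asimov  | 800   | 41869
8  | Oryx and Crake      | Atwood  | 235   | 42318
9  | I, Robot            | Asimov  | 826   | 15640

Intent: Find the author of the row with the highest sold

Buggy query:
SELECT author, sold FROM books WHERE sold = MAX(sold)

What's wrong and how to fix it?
Bug: MAX(sold) is an aggregate and cannot be used directly in WHERE

Fix: Use a subquery: WHERE sold = (SELECT MAX(sold) FROM books)

Corrected query:
SELECT author, sold FROM books WHERE sold = (SELECT MAX(sold) FROM books)

Result:
author  | sold 
--------+------
Le Guin | 42401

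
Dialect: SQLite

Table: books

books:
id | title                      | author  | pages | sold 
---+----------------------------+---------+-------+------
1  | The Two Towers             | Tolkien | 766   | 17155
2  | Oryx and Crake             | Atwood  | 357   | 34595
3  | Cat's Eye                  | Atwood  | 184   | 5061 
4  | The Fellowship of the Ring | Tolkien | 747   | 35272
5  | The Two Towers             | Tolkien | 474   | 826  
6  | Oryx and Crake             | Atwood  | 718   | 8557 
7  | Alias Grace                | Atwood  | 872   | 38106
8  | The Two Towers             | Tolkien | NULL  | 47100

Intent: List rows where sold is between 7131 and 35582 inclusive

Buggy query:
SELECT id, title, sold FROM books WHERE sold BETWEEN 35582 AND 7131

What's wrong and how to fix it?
Bug: BETWEEN expects the lower bound first; with 35582 AND 7131 the range is empty

Fix: Swap the bounds so the smaller value comes first

Corrected query:
SELECT id, title, sold FROM books WHERE sold BETWEEN 7131 AND 35582

Result:
id | title                      | sold 
---+----------------------------+------
1  | The Two Towers             | 17155
2  | Oryx and Crake             | 34595
4  | The Fellowship of the Ring | 35272
6  | Oryx and Crake             | 8557 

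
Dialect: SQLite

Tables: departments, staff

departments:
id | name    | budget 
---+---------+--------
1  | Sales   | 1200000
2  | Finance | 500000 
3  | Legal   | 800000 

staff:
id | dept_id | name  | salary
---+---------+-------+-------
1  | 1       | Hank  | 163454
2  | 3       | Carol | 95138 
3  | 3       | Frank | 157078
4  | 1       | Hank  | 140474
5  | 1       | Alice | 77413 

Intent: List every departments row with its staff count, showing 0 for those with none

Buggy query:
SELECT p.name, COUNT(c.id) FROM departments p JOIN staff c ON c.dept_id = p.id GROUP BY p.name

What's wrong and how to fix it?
Bug: An inner join excludes parents with zero children

Fix: Use LEFT JOIN so parents without children still appear (COUNT(c.id) gives 0)

Corrected query:
SELECT p.name, COUNT(c.id) FROM departments p LEFT JOIN staff c ON c.dept_id = p.id GROUP BY p.name

Result:
name    | COUNT(c.id)
--------+------------
Finance | 0          
Legal   | 2          
Sales   | 3          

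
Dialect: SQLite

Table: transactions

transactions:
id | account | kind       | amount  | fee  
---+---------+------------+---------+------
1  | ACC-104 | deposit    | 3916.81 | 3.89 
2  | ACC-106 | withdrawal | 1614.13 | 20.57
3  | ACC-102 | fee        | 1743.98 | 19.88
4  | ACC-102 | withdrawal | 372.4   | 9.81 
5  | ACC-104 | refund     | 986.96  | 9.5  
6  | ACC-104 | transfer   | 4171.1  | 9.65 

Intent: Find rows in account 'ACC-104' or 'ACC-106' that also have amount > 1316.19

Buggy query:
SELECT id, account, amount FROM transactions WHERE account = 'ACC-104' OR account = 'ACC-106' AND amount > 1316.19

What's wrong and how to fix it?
Bug: AND binds tighter than OR, so this parses as account = 'ACC-104' OR (account = 'ACC-106' AND amount > 1316.19)

Fix: Add parentheses around the OR so the AND applies to both alternatives

Corrected query:
SELECT id, account, amount FROM transactions WHERE (account = 'ACC-104' OR account = 'ACC-106') AND amount > 1316.19

Result:
id | account | amount 
---+---------+--------
1  | ACC-104 | 3916.81
2  | ACC-106 | 1614.13
6  | ACC-104 | 4171.1 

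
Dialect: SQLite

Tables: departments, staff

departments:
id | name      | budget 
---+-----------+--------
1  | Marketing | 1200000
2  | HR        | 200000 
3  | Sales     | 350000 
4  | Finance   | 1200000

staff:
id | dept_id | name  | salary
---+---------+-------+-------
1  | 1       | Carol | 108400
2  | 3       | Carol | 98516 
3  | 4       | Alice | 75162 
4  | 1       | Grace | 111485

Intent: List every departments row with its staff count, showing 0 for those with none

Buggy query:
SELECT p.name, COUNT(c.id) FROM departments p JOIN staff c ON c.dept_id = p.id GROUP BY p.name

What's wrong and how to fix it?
Bug: INNER JOIN drops departments rows that have no matching staff rows

Fix: Use LEFT JOIN so parents without children still appear (COUNT(c.id) gives 0)

Corrected query:
SELECT p.name, COUNT(c.id) FROM departments p LEFT JOIN staff c ON c.dept_id = p.id GROUP BY p.name

Result:
name      | COUNT(c.id)
----------+------------
Finance   | 1          
HR        | 0          
Marketing | 2          
Sales     | 1          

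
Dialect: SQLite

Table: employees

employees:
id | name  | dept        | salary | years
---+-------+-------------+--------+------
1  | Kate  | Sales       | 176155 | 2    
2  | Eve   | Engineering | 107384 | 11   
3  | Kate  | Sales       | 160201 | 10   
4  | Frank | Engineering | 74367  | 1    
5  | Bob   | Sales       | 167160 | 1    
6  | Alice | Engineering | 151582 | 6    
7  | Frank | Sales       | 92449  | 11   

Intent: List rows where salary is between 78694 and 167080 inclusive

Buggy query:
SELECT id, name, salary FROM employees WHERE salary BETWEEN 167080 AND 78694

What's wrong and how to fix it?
Bug: The bounds are reversed; BETWEEN a AND b requires a <= b to match anything

Fix: Swap the bounds so the smaller value comes first

Corrected query:
SELECT id, name, salary FROM employees WHERE salary BETWEEN 78694 AND 167080

Result:
id | name  | salary
---+-------+-------
2  | Eve   | 107384
3  | Kate  | 160201
6  | Alice | 151582
7  | Frank | 92449 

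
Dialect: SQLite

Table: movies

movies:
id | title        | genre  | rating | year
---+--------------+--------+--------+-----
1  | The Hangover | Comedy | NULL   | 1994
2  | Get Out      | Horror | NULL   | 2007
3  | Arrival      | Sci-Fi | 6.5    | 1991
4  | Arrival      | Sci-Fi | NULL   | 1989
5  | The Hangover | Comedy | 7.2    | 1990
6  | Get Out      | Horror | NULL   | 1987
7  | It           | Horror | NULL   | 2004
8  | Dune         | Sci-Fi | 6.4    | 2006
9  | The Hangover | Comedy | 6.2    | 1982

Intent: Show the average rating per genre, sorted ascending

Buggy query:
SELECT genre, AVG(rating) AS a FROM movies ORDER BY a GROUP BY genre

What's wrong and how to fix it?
Bug: ORDER BY appears before GROUP BY; SQL clause order requires GROUP BY first

Fix: Reorder: SELECT … FROM … GROUP BY … ORDER BY …

Corrected query:
SELECT genre, AVG(rating) AS a FROM movies GROUP BY genre ORDER BY a

Result:
genre  | a   
-------+-----
Horror | NULL
Sci-Fi | 6.45
Comedy | 6.7 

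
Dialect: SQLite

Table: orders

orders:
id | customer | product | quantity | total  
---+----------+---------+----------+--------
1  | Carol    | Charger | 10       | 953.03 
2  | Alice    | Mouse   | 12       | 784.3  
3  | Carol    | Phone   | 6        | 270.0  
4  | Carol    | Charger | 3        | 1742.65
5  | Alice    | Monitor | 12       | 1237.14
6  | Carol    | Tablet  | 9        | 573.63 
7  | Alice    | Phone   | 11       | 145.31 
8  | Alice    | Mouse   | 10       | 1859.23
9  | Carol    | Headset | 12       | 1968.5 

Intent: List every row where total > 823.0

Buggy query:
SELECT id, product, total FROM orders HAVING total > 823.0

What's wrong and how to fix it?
Bug: This is a non-aggregate query (no GROUP BY, no aggregates), so in SQLite the HAVING clause is invalid here; a row-level condition belongs in WHERE

Fix: Use WHERE for row-level filtering

Corrected query:
SELECT id, product, total FROM orders WHERE total > 823.0

Result:
id | product | total  
---+---------+--------
1  | Charger | 953.03 
4  | Charger | 1742.65
5  | Monitor | 1237.14
8  | Mouse   | 1859.23
9  | Headset | 1968.5 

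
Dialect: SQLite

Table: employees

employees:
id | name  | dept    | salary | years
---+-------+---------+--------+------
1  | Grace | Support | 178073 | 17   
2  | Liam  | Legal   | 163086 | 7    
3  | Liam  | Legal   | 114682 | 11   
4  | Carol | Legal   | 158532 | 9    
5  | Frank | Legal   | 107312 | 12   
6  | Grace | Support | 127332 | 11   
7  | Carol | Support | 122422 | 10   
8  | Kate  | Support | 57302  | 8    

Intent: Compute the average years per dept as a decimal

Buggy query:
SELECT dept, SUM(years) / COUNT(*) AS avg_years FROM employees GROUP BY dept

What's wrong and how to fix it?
Bug: Both operands are integers, so '/' performs integer division and truncates

Fix: Cast one side to REAL so the division keeps the fractional part

Corrected query:
SELECT dept, SUM(years) * 1.0 / COUNT(*) AS avg_years FROM employees GROUP BY dept

Result:
dept    | avg_years
--------+----------
Legal   | 9.75     
Support | 11.5     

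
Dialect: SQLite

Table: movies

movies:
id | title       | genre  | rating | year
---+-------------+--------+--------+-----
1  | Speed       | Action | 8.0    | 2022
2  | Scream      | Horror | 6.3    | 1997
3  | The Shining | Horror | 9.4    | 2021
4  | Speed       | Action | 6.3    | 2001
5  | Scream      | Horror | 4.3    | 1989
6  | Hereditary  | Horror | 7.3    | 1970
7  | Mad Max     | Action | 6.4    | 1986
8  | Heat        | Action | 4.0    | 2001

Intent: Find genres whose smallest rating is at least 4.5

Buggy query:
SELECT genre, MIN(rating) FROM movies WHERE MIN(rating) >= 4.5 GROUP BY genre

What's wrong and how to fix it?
Bug: Aggregates like MIN are computed per group after WHERE runs

Fix: Replace WHERE with HAVING after the GROUP BY

Corrected query:
SELECT genre, MIN(rating) FROM movies GROUP BY genre HAVING MIN(rating) >= 4.5

Result:
(no rows)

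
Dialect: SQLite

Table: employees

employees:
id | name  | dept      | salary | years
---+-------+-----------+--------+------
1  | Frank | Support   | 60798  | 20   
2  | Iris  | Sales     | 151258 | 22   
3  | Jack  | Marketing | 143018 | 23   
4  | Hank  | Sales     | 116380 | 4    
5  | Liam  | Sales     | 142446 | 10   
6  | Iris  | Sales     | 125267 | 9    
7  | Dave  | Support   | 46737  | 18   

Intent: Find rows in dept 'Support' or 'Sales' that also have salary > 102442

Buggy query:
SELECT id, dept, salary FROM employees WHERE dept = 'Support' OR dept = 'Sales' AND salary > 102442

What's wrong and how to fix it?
Bug: Without parentheses, AND is evaluated before OR, so the salary filter only applies to the 'Sales' branch

Fix: Group the OR with parentheses (or use IN), then AND the threshold

Corrected query:
SELECT id, dept, salary FROM employees WHERE (dept = 'Support' OR dept = 'Sales') AND salary > 102442

Result:
id | dept  | salary
---+-------+-------
2  | Sales | 151258
4  | Sales | 116380
5  | Sales | 142446
6  | Sales | 125267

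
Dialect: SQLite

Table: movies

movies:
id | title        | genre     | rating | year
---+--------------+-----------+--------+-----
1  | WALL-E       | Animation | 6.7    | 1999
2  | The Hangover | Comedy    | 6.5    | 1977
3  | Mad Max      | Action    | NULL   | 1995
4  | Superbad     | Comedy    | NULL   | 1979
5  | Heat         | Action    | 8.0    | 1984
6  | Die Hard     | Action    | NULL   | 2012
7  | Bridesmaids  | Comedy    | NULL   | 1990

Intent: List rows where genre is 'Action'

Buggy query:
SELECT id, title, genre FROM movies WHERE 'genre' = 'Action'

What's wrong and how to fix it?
Bug: Single quotes denote string literals in SQL; the column name is being compared as a constant string

Fix: Remove the quotes around the column name (or use double quotes for an identifier)

Corrected query:
SELECT id, title, genre FROM movies WHERE genre = 'Action'

Result:
id | title    | genre 
---+----------+-------
3  | Mad Max  | Action
5  | Heat     | Action
6  | Die Hard | Action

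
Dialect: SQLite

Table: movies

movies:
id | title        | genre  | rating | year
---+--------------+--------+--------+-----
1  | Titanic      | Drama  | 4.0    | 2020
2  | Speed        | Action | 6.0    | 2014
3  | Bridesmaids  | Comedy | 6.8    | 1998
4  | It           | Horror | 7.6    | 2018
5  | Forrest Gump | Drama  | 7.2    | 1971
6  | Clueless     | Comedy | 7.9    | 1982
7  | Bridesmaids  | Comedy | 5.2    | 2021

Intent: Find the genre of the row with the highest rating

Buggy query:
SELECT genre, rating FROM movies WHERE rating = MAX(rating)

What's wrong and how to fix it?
Bug: MAX(rating) is an aggregate and cannot be used directly in WHERE

Fix: Wrap MAX in a scalar subquery so WHERE compares against a single value

Corrected query:
SELECT genre, rating FROM movies WHERE rating = (SELECT MAX(rating) FROM movies)

Result:
genre  | rating
-------+-------
Comedy | 7.9   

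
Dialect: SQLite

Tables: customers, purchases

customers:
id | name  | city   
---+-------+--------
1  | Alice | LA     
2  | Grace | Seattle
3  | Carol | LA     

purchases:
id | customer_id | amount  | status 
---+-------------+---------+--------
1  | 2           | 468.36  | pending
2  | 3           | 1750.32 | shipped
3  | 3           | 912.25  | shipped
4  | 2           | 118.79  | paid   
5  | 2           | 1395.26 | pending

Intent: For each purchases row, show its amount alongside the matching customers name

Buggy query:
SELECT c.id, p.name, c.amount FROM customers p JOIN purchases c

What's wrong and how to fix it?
Bug: JOIN with no ON clause produces a cartesian product; every purchases row pairs with every customers row

Fix: Specify the join condition linking the foreign key to the parent id

Corrected query:
SELECT c.id, p.name, c.amount FROM customers p JOIN purchases c ON c.customer_id = p.id

Result:
id | name  | amount 
---+-------+--------
1  | Grace | 468.36 
2  | Carol | 1750.32
3  | Carol | 912.25 
4  | Grace | 118.79 
5  | Grace | 1395.26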